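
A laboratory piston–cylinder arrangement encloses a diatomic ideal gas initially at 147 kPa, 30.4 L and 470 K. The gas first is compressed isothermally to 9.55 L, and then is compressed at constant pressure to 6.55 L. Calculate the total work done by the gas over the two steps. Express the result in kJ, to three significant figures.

W_total ≈ -6.58 kJ

Step 1 (isothermal): W = P₁V₁ ln(V₂/V₁) = (4469) ln(9.55/30.4) = -5174 J.
After step 1: P = 467.9 kPa, V = 9.55 L, T = 470 K.
Step 2 (isobaric): W = PΔV = (467.9 kPa)(6.55 − 9.55 L) = -1404 J.
W_total = -5174 − 1404 = -6578 J.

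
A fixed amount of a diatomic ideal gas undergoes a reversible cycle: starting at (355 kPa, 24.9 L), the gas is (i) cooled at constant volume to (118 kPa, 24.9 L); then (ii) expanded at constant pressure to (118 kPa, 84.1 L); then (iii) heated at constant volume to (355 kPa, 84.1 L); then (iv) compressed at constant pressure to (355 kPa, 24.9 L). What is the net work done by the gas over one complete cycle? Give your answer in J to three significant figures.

Constant-volume legs do no work.
W(ii) = (118)(84.1 − 24.9) = 6986 J; W(iv) = (355)(24.9 − 84.1) = -21016 J.
W_net = 6986 − 21016 = -14030 J (the counter-clockwise enclosed area).

W_net ≈ -14000 J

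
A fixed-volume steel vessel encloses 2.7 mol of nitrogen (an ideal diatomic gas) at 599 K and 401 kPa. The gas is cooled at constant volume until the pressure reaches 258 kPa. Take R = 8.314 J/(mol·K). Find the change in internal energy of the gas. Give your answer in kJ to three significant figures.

Constant volume ⇒ W = 0, so Q = ΔU = nCᵥΔT with Cᵥ = 5R/2 = 20.79 J/(mol·K).
At constant V, T₂/T₁ = P₂/P₁ ⇒ ΔT = T₁(P₂/P₁ − 1) = 599·(258/401 − 1) = -213.6 K.
ΔU = (2.7)(20.79)(-213.6) = -11988 J.

ΔU ≈ -12.0 kJ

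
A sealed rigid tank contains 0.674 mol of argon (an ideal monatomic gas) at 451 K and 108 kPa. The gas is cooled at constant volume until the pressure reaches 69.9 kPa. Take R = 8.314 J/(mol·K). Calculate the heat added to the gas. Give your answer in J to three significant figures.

Q ≈ -1340 J

Constant volume ⇒ W = 0, so Q = ΔU = nCᵥΔT with Cᵥ = 3R/2 = 12.47 J/(mol·K).
At constant V, T₂/T₁ = P₂/P₁ ⇒ ΔT = T₁(P₂/P₁ − 1) = 451·(69.9/108 − 1) = -159.1 K.
ΔU = (0.674)(12.47)(-159.1) = -1337 J.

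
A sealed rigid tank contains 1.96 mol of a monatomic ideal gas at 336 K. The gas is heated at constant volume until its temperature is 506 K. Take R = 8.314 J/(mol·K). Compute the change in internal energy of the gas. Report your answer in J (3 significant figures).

ΔU ≈ 4160 J

Constant volume ⇒ W = 0, so Q = ΔU = nCᵥΔT with Cᵥ = 3R/2 = 12.47 J/(mol·K).
ΔU = (1.96)(12.47)(506 − 336) = 4155 J.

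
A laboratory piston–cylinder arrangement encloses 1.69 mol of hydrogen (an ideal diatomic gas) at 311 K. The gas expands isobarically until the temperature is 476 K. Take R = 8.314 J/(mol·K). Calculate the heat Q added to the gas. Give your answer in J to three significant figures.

Isobaric: W = nRΔT = (1.69)(8.314)(165) = 2318 J.
ΔU = nCᵥΔT with Cᵥ = 5R/2: ΔU = (1.69)(20.79)(165) = 5796 J.
Q = ΔU + W = 5796 + 2318 = 8114 J.

Q ≈ 8110 J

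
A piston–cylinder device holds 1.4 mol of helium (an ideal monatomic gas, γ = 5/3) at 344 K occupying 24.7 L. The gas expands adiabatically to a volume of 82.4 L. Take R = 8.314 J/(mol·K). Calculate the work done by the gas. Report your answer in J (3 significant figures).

Adiabatic: TV^(γ−1) = const with γ = 5/3.
T₂ = T₁ (V₁/V₂)^(γ−1) = 344 × (24.7/82.4)^0.667 = 344 × 0.4479 = 154.1 K.
W_by = nCᵥ(T₁ − T₂) = (1.4)(12.47)(344 − 154.1) = 3316 J.

W ≈ 3320 J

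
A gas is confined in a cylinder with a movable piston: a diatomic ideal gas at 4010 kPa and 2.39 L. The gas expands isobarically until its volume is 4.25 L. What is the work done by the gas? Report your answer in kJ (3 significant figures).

W ≈ 7.46 kJ

Isobaric: W = P ΔV.
W = (4010 kPa)(4.25 − 2.39 L) = (4010)(1.86) = 7459 J.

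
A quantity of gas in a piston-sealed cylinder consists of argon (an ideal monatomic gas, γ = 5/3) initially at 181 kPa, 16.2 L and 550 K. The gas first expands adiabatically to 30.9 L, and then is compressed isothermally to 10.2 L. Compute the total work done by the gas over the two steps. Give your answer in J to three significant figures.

Step 1 (adiabatic): W = (P₁V₁ − P₂V₂)/(γ−1) = (2932 − 1906)/0.667 = 1539 J.
After step 1: P = 61.7 kPa, V = 30.9 L, T = 357.6 K.
Step 2 (isothermal): W = P₁V₁ ln(V₂/V₁) = (1906) ln(10.2/30.9) = -2113 J.
W_total = 1539 − 2113 = -574.5 J.

W_total ≈ -574 J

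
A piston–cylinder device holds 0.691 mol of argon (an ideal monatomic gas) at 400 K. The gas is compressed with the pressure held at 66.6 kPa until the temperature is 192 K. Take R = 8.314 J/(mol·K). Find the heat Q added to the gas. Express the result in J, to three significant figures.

Isobaric: W = nRΔT = (0.691)(8.314)(-208) = -1195 J.
ΔU = nCᵥΔT with Cᵥ = 3R/2: ΔU = (0.691)(12.47)(-208) = -1792 J.
Q = ΔU + W = -1792 − 1195 = -2987 J.

Q ≈ -2990 J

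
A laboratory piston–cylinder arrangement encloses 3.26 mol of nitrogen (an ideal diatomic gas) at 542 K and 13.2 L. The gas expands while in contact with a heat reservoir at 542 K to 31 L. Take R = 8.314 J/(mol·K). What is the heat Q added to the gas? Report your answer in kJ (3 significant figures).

Q ≈ 12.5 kJ

Isothermal ⇒ ΔU = 0, so Q = W = nRT ln(V₂/V₁).
Q = (3.26)(8.314)(542) ln(31/13.2) = 14690 × 0.8538 = 12542 J.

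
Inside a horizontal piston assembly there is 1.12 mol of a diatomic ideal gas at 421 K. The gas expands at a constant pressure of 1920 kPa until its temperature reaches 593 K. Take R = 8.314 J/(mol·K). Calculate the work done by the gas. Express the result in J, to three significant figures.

Isobaric: W = P ΔV = nR ΔT.
W = (1.12)(8.314)(593 − 421) = 1602 J.

W ≈ 1600 J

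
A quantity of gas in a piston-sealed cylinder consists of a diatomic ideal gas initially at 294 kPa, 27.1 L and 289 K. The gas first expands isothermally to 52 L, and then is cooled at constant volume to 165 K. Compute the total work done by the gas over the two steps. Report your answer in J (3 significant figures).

Step 1 (isothermal): W = P₁V₁ ln(V₂/V₁) = (7967) ln(52/27.1) = 5192 J.
Step 2 (isochoric): W = 0 (constant volume).
W_total = 5192 + 0 = 5192 J.

W_total ≈ 5190 J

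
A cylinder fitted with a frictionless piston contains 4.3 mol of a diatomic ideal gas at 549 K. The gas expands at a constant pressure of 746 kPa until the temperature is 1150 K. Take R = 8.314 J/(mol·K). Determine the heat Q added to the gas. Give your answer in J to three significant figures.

Q ≈ 75200 J

Isobaric: W = nRΔT = (4.3)(8.314)(601) = 21486 J.
ΔU = nCᵥΔT with Cᵥ = 5R/2: ΔU = (4.3)(20.79)(601) = 53715 J.
Q = ΔU + W = 53715 + 21486 = 75201 J.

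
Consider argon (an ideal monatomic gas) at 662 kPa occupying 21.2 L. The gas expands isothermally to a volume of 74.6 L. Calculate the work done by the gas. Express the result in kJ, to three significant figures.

W ≈ 17.7 kJ

Isothermal: W = nRT ln(V₂/V₁) = P₁V₁ ln(V₂/V₁).
P₁V₁ = (662 kPa)(21.2 L) = 14034 J.
W = 14034 × ln(74.6/21.2) = 14034 × 1.258
W_by_gas = 17657 J.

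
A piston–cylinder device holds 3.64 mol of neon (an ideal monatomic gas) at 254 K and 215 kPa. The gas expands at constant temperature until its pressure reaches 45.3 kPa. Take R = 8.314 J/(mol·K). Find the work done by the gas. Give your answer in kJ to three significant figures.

Isothermal process: W = nRT ln(V₂/V₁) = nRT ln(P₁/P₂).
W = (3.64)(8.314)(254) × ln(215/45.3)
  = 7687 × ln(4.746) = 7687 × 1.557
W_by_gas = 11971 J.

W ≈ 12.0 kJ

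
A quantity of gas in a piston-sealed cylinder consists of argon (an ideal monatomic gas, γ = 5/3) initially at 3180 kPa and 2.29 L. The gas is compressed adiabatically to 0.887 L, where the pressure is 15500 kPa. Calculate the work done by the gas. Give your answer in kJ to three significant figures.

Adiabatic: W = (P₁V₁ − P₂V₂)/(γ − 1) with γ = 5/3.
P₁V₁ = 7282 J, P₂V₂ = 13748 J.
W = (7282 − 13748) / 0.6667 = -9699 J.

W ≈ -9.70 kJ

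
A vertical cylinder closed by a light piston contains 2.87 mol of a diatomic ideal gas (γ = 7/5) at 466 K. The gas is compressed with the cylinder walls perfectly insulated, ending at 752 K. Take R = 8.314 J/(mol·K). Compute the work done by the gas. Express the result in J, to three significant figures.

W ≈ -17100 J

Adiabatic ⇒ Q = 0, so W_by = −ΔU = nCᵥ(T₁ − T₂).
Cᵥ = 5R/2 = 20.79 J/(mol·K).
W = (2.87)(20.79)(466 − 752) = -17061 J.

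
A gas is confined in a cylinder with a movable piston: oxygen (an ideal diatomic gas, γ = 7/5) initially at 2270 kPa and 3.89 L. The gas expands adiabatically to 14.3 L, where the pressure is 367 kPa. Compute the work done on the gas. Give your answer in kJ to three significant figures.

Adiabatic: W = (P₁V₁ − P₂V₂)/(γ − 1) with γ = 7/5.
P₁V₁ = 8830 J, P₂V₂ = 5248 J.
W = (8830 − 5248) / 0.4 = 8956 J.
Work on gas = −W_by = -8956 J.

W ≈ -8.96 kJ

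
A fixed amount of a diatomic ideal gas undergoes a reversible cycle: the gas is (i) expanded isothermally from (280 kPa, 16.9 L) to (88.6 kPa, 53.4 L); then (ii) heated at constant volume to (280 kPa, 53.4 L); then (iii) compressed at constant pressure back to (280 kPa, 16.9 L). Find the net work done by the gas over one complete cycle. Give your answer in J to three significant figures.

W_net ≈ -4780 J

Leg (i): W = PᵢVᵢ ln(V_f/Vᵢ) = (4732) ln(53.4/16.9) = 5444 J.
Leg (ii): W = 0.
Leg (iii): W = PΔV = (280)(16.9 − 53.4) = -10220 J.
W_net = 5444 − 10220 = -4776 J.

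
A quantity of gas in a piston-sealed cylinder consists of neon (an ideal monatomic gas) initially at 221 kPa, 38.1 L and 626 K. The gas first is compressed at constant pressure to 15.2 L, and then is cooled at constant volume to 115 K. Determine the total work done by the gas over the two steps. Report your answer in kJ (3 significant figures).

Step 1 (isobaric): W = PΔV = (221 kPa)(15.2 − 38.1 L) = -5061 J.
Step 2 (isochoric): W = 0 (constant volume).
W_total = -5061 + 0 = -5061 J.

W_total ≈ -5.06 kJ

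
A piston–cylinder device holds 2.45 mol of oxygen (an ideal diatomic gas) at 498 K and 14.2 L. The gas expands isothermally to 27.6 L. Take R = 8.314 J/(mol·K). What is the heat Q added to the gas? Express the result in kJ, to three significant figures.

Isothermal ⇒ ΔU = 0, so Q = W = nRT ln(V₂/V₁).
Q = (2.45)(8.314)(498) ln(27.6/14.2) = 10144 × 0.6646 = 6741 J.

Q ≈ 6.74 kJ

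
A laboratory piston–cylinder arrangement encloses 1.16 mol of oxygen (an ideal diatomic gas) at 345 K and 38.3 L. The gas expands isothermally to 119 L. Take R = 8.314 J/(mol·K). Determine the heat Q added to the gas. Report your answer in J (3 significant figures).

Q ≈ 3770 J

Isothermal ⇒ ΔU = 0, so Q = W = nRT ln(V₂/V₁).
Q = (1.16)(8.314)(345) ln(119/38.3) = 3327 × 1.134 = 3772 J.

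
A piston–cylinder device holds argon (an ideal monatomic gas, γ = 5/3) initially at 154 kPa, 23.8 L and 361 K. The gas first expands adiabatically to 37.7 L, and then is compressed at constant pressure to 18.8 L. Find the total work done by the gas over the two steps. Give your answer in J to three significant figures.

W_total ≈ 99.7 J

Step 1 (adiabatic): W = (P₁V₁ − P₂V₂)/(γ−1) = (3665 − 2697)/0.667 = 1452 J.
After step 1: P = 71.55 kPa, V = 37.7 L, T = 265.7 K.
Step 2 (isobaric): W = PΔV = (71.55 kPa)(18.8 − 37.7 L) = -1352 J.
W_total = 1452 − 1352 = 99.72 J.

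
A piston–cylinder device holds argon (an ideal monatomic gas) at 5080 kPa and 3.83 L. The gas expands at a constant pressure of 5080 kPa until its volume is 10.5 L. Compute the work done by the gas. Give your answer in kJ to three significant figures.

Isobaric: W = P ΔV.
W = (5080 kPa)(10.5 − 3.83 L) = (5080)(6.67) = 33884 J.

W ≈ 33.9 kJ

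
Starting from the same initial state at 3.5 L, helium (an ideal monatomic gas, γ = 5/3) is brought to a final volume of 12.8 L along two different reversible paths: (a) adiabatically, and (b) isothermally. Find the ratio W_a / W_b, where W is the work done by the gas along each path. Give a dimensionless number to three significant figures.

W_a / W_b ≈ 0.669

Path (a) adiabatic: W = P₁V₁(1 − (V₁/V₂)^(γ−1))/(γ−1) → W_a/(P₁V₁) = 0.8681.
Path (b) isothermal: W = P₁V₁ ln(V₂/V₁) → W_b/(P₁V₁) = 1.297.
W_a / W_b = 0.8681 / 1.297 = 0.6695.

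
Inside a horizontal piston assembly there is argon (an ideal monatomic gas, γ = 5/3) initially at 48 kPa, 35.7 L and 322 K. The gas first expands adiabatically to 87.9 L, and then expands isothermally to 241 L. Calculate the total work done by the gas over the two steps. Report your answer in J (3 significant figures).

W_total ≈ 2110 J

Step 1 (adiabatic): W = (P₁V₁ − P₂V₂)/(γ−1) = (1714 − 939.8)/0.667 = 1161 J.
After step 1: P = 10.69 kPa, V = 87.9 L, T = 176.6 K.
Step 2 (isothermal): W = P₁V₁ ln(V₂/V₁) = (939.8) ln(241/87.9) = 947.9 J.
W_total = 1161 + 947.9 = 2109 J.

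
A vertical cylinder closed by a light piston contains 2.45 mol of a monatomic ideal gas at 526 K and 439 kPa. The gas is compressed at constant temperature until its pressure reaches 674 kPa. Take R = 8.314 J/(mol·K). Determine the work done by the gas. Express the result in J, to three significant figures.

Isothermal process: W = nRT ln(V₂/V₁) = nRT ln(P₁/P₂).
W = (2.45)(8.314)(526) × ln(439/674)
  = 10714 × ln(0.6513) = 10714 × -0.4287
W_by_gas = -4594 J.

W ≈ -4590 J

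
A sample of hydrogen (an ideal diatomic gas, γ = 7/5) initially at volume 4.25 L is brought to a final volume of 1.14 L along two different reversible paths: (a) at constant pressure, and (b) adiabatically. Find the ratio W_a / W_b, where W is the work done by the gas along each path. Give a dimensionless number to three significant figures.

Path (a) isobaric: W = P₁(V₂ − V₁) → W_a/(P₁V₁) = -0.7318.
Path (b) adiabatic: W = P₁V₁(1 − (V₁/V₂)^(γ−1))/(γ−1) → W_b/(P₁V₁) = -1.732.
W_a / W_b = -0.7318 / -1.732 = 0.4225.

W_a / W_b ≈ 0.423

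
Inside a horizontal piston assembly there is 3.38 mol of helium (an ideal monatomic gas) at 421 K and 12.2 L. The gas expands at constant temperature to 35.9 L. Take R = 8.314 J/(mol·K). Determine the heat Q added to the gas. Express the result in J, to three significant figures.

Q ≈ 12800 J

Isothermal ⇒ ΔU = 0, so Q = W = nRT ln(V₂/V₁).
Q = (3.38)(8.314)(421) ln(35.9/12.2) = 11831 × 1.079 = 12769 J.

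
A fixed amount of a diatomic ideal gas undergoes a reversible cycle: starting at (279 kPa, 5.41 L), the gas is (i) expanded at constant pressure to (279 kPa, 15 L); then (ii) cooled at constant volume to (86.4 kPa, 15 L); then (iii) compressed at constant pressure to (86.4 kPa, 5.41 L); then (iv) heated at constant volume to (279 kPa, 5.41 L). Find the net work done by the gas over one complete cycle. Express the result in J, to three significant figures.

Constant-volume legs do no work.
W(i) = (279)(15 − 5.41) = 2676 J; W(iii) = (86.4)(5.41 − 15) = -828.6 J.
W_net = 2676 − 828.6 = 1847 J (the clockwise enclosed area).

W_net ≈ 1850 J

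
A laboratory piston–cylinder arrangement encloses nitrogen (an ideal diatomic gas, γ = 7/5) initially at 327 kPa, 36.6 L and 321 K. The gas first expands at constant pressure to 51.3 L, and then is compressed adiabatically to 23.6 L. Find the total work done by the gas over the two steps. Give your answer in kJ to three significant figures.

Step 1 (isobaric): W = PΔV = (327 kPa)(51.3 − 36.6 L) = 4807 J.
After step 1: P = 327 kPa, V = 51.3 L, T = 449.9 K.
Step 2 (adiabatic): W = (P₁V₁ − P₂V₂)/(γ−1) = (16775 − 22885)/0.4 = -15274 J.
W_total = 4807 − 15274 = -10467 J.

W_total ≈ -10.5 kJ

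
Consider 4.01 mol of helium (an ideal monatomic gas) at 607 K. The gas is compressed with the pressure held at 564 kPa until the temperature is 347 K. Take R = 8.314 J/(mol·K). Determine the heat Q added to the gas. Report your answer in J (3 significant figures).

Isobaric: W = nRΔT = (4.01)(8.314)(-260) = -8668 J.
ΔU = nCᵥΔT with Cᵥ = 3R/2: ΔU = (4.01)(12.47)(-260) = -13002 J.
Q = ΔU + W = -13002 − 8668 = -21670 J.

Q ≈ -21700 J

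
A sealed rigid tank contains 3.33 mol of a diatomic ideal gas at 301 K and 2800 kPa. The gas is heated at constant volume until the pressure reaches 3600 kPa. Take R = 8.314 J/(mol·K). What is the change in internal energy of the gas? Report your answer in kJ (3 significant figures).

Constant volume ⇒ W = 0, so Q = ΔU = nCᵥΔT with Cᵥ = 5R/2 = 20.79 J/(mol·K).
At constant V, T₂/T₁ = P₂/P₁ ⇒ ΔT = T₁(P₂/P₁ − 1) = 301·(3600/2800 − 1) = 86 K.
ΔU = (3.33)(20.79)(86) = 5952 J.

ΔU ≈ 5.95 kJ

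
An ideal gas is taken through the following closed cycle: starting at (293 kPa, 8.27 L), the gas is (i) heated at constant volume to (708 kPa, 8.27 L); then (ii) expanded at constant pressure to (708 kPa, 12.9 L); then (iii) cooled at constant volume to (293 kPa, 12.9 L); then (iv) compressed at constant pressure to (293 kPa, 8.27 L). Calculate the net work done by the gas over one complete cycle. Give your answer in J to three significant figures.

W_net ≈ 1920 J

Constant-volume legs do no work.
W(ii) = (708)(12.9 − 8.27) = 3278 J; W(iv) = (293)(8.27 − 12.9) = -1357 J.
W_net = 3278 − 1357 = 1921 J (the clockwise enclosed area).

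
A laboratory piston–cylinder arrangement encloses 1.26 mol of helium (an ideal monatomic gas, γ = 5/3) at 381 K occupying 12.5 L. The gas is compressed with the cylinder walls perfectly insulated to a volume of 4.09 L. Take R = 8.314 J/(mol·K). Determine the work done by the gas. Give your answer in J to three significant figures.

Adiabatic: TV^(γ−1) = const with γ = 5/3.
T₂ = T₁ (V₁/V₂)^(γ−1) = 381 × (12.5/4.09)^0.667 = 381 × 2.106 = 802.4 K.
W_by = nCᵥ(T₁ − T₂) = (1.26)(12.47)(381 − 802.4) = -6621 J.

W ≈ -6620 J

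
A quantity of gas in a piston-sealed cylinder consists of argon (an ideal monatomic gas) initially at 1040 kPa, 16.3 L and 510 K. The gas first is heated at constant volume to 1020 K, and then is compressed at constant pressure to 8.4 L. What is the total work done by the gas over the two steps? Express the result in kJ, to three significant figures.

Step 1 (isochoric): W = 0 (constant volume).
After step 1: P = 2080 kPa (V unchanged).
Step 2 (isobaric): W = PΔV = (2080 kPa)(8.4 − 16.3 L) = -16432 J.
W_total = 0 − 16432 = -16432 J.

W_total ≈ -16.4 kJ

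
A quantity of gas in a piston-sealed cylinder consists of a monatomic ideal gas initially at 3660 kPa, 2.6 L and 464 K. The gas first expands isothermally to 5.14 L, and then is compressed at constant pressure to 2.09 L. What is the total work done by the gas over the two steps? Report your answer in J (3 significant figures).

W_total ≈ 839 J

Step 1 (isothermal): W = P₁V₁ ln(V₂/V₁) = (9516) ln(5.14/2.6) = 6486 J.
After step 1: P = 1851 kPa, V = 5.14 L, T = 464 K.
Step 2 (isobaric): W = PΔV = (1851 kPa)(2.09 − 5.14 L) = -5647 J.
W_total = 6486 − 5647 = 838.9 J.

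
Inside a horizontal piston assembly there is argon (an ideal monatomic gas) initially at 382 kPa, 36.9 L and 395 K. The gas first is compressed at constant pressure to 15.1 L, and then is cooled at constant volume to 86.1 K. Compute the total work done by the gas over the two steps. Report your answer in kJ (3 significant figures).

Step 1 (isobaric): W = PΔV = (382 kPa)(15.1 − 36.9 L) = -8328 J.
Step 2 (isochoric): W = 0 (constant volume).
W_total = -8328 + 0 = -8328 J.

W_total ≈ -8.33 kJ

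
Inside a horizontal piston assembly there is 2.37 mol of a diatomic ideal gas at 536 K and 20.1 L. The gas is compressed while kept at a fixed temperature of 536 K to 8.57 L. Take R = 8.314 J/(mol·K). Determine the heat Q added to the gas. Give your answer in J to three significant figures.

Q ≈ -9000 J

Isothermal ⇒ ΔU = 0, so Q = W = nRT ln(V₂/V₁).
Q = (2.37)(8.314)(536) ln(8.57/20.1) = 10561 × -0.8525 = -9003 J.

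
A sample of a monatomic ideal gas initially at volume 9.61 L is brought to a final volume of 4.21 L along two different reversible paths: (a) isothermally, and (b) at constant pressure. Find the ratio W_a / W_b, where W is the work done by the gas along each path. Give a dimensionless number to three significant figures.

W_a / W_b ≈ 1.47

Path (a) isothermal: W = P₁V₁ ln(V₂/V₁) → W_a/(P₁V₁) = -0.8253.
Path (b) isobaric: W = P₁(V₂ − V₁) → W_b/(P₁V₁) = -0.5619.
W_a / W_b = -0.8253 / -0.5619 = 1.469.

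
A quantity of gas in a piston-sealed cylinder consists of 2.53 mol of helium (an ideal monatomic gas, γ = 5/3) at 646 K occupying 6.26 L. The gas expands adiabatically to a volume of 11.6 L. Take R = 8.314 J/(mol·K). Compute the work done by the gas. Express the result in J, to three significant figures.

W ≈ 6870 J

Adiabatic: TV^(γ−1) = const with γ = 5/3.
T₂ = T₁ (V₁/V₂)^(γ−1) = 646 × (6.26/11.6)^0.667 = 646 × 0.6628 = 428.2 K.
W_by = nCᵥ(T₁ − T₂) = (2.53)(12.47)(646 − 428.2) = 6872 J.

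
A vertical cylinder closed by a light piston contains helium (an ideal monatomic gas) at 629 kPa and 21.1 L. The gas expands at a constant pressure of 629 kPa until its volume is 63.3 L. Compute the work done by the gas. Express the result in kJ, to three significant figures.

Isobaric: W = P ΔV.
W = (629 kPa)(63.3 − 21.1 L) = (629)(42.2) = 26544 J.

W ≈ 26.5 kJ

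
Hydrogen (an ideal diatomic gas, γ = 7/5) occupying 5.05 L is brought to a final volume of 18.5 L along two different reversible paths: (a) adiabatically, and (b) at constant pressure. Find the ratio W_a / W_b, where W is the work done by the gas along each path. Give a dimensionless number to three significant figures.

W_a / W_b ≈ 0.380

Path (a) adiabatic: W = P₁V₁(1 − (V₁/V₂)^(γ−1))/(γ−1) → W_a/(P₁V₁) = 1.013.
Path (b) isobaric: W = P₁(V₂ − V₁) → W_b/(P₁V₁) = 2.663.
W_a / W_b = 1.013 / 2.663 = 0.3802.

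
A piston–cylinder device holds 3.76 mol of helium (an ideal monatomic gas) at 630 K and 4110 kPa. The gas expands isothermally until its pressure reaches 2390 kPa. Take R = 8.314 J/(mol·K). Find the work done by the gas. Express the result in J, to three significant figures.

W ≈ 10700 J

Isothermal process: W = nRT ln(V₂/V₁) = nRT ln(P₁/P₂).
W = (3.76)(8.314)(630) × ln(4110/2390)
  = 19694 × ln(1.72) = 19694 × 0.5421
W_by_gas = 10677 J.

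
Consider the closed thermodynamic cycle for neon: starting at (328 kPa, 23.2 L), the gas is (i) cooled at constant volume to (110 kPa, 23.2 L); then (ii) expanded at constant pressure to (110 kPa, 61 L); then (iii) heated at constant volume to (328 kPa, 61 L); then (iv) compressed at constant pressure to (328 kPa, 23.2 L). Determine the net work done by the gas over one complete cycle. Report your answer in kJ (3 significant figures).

W_net ≈ -8.24 kJ

Constant-volume legs do no work.
W(ii) = (110)(61 − 23.2) = 4158 J; W(iv) = (328)(23.2 − 61) = -12398 J.
W_net = 4158 − 12398 = -8240 J (the counter-clockwise enclosed area).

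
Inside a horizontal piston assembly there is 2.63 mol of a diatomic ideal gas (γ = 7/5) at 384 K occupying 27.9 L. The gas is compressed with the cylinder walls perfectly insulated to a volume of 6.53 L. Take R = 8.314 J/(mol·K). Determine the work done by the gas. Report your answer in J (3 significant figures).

Adiabatic: TV^(γ−1) = const with γ = 7/5.
T₂ = T₁ (V₁/V₂)^(γ−1) = 384 × (27.9/6.53)^0.4 = 384 × 1.788 = 686.4 K.
W_by = nCᵥ(T₁ − T₂) = (2.63)(20.79)(384 − 686.4) = -16533 J.

W ≈ -16500 J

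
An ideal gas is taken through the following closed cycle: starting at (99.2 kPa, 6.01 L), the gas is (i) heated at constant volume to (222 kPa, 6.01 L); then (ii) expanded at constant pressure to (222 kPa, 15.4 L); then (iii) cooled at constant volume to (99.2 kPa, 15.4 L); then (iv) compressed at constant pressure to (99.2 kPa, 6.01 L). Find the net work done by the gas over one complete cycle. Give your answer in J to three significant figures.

Constant-volume legs do no work.
W(ii) = (222)(15.4 − 6.01) = 2085 J; W(iv) = (99.2)(6.01 − 15.4) = -931.5 J.
W_net = 2085 − 931.5 = 1153 J (the clockwise enclosed area).

W_net ≈ 1150 J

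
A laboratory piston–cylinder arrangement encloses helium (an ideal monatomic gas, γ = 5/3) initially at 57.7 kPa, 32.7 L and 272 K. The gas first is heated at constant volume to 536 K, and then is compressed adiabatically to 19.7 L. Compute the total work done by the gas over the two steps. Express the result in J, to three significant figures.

Step 1 (isochoric): W = 0 (constant volume).
After step 1: P = 113.7 kPa (V unchanged).
Step 2 (adiabatic): W = (P₁V₁ − P₂V₂)/(γ−1) = (3718 − 5212)/0.667 = -2242 J.
W_total = 0 − 2242 = -2242 J.

W_total ≈ -2240 J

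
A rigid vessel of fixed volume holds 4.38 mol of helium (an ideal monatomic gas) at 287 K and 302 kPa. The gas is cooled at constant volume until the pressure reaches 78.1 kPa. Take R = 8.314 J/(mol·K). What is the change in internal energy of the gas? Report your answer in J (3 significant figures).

Constant volume ⇒ W = 0, so Q = ΔU = nCᵥΔT with Cᵥ = 3R/2 = 12.47 J/(mol·K).
At constant V, T₂/T₁ = P₂/P₁ ⇒ ΔT = T₁(P₂/P₁ − 1) = 287·(78.1/302 − 1) = -212.8 K.
ΔU = (4.38)(12.47)(-212.8) = -11623 J.

ΔU ≈ -11600 J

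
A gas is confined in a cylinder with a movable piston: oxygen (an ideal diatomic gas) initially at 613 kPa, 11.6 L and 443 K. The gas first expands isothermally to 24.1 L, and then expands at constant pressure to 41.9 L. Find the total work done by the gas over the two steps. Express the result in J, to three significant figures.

Step 1 (isothermal): W = P₁V₁ ln(V₂/V₁) = (7111) ln(24.1/11.6) = 5199 J.
After step 1: P = 295.1 kPa, V = 24.1 L, T = 443 K.
Step 2 (isobaric): W = PΔV = (295.1 kPa)(41.9 − 24.1 L) = 5252 J.
W_total = 5199 + 5252 = 10451 J.

W_total ≈ 10500 J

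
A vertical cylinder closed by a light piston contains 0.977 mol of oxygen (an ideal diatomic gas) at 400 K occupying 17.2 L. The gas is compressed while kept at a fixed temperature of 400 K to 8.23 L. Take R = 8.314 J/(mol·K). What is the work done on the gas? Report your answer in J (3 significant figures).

Isothermal: W = nRT ln(V₂/V₁).
W = (0.977)(8.314)(400) × ln(8.23/17.2)
  = 3249 × -0.7371
W_by_gas = -2395 J; work on gas = −W_by = 2395 J.

W ≈ 2390 J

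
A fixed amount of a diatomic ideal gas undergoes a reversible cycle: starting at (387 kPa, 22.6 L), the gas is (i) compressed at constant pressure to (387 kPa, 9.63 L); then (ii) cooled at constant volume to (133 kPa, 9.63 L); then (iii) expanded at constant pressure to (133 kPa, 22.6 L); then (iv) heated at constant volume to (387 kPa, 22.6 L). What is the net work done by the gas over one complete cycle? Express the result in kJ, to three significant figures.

W_net ≈ -3.29 kJ

Constant-volume legs do no work.
W(i) = (387)(9.63 − 22.6) = -5019 J; W(iii) = (133)(22.6 − 9.63) = 1725 J.
W_net = -5019 + 1725 = -3294 J (the counter-clockwise enclosed area).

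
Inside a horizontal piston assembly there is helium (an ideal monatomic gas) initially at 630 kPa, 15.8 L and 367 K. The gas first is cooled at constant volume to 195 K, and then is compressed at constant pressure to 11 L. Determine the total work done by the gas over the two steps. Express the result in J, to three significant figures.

W_total ≈ -1610 J

Step 1 (isochoric): W = 0 (constant volume).
After step 1: P = 334.7 kPa (V unchanged).
Step 2 (isobaric): W = PΔV = (334.7 kPa)(11 − 15.8 L) = -1607 J.
W_total = 0 − 1607 = -1607 J.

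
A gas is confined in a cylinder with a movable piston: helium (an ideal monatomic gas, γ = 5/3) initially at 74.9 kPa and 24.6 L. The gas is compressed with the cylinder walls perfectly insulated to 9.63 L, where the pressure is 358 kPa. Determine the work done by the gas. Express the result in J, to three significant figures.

Adiabatic: W = (P₁V₁ − P₂V₂)/(γ − 1) with γ = 5/3.
P₁V₁ = 1843 J, P₂V₂ = 3448 J.
W = (1843 − 3448) / 0.6667 = -2408 J.

W ≈ -2410 J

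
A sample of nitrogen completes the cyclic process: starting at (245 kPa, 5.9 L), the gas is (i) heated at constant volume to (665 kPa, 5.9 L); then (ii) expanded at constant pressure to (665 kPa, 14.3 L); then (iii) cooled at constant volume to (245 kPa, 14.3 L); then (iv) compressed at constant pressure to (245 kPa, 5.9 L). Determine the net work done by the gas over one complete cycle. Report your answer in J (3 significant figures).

Constant-volume legs do no work.
W(ii) = (665)(14.3 − 5.9) = 5586 J; W(iv) = (245)(5.9 − 14.3) = -2058 J.
W_net = 5586 − 2058 = 3528 J (the clockwise enclosed area).

W_net ≈ 3530 J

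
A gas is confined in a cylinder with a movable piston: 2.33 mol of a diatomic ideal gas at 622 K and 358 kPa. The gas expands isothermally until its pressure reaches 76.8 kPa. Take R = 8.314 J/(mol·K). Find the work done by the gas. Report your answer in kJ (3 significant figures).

Isothermal process: W = nRT ln(V₂/V₁) = nRT ln(P₁/P₂).
W = (2.33)(8.314)(622) × ln(358/76.8)
  = 12049 × ln(4.661) = 12049 × 1.539
W_by_gas = 18548 J.

W ≈ 18.5 kJ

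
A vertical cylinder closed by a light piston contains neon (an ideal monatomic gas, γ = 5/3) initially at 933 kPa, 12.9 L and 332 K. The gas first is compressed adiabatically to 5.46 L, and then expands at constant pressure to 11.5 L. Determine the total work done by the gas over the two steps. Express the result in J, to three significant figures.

Step 1 (adiabatic): W = (P₁V₁ − P₂V₂)/(γ−1) = (12036 − 21350)/0.667 = -13972 J.
After step 1: P = 3910 kPa, V = 5.46 L, T = 588.9 K.
Step 2 (isobaric): W = PΔV = (3910 kPa)(11.5 − 5.46 L) = 23618 J.
W_total = -13972 + 23618 = 9646 J.

W_total ≈ 9650 J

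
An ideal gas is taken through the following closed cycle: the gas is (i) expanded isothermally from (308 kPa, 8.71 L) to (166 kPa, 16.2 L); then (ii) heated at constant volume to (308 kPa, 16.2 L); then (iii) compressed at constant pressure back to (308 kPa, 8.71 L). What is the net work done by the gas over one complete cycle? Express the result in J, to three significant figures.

W_net ≈ -642 J

Leg (i): W = PᵢVᵢ ln(V_f/Vᵢ) = (2683) ln(16.2/8.71) = 1665 J.
Leg (ii): W = 0.
Leg (iii): W = PΔV = (308)(8.71 − 16.2) = -2307 J.
W_net = 1665 − 2307 = -642.2 J.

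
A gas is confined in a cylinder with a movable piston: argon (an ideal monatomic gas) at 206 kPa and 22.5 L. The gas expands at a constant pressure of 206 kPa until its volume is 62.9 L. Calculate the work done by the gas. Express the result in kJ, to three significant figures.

Isobaric: W = P ΔV.
W = (206 kPa)(62.9 − 22.5 L) = (206)(40.4) = 8322 J.

W ≈ 8.32 kJ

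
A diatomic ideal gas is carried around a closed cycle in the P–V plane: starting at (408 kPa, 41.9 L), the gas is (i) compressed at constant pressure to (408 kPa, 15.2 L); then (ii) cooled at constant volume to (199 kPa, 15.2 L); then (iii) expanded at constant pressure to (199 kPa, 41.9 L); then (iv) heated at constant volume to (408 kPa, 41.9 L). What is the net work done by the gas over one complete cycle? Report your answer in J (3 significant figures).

W_net ≈ -5580 J

Constant-volume legs do no work.
W(i) = (408)(15.2 − 41.9) = -10894 J; W(iii) = (199)(41.9 − 15.2) = 5313 J.
W_net = -10894 + 5313 = -5580 J (the counter-clockwise enclosed area).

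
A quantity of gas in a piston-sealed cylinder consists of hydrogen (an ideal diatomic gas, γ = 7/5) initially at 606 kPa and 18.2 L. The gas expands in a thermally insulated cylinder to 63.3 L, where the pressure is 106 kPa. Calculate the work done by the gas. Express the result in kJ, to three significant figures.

Adiabatic: W = (P₁V₁ − P₂V₂)/(γ − 1) with γ = 7/5.
P₁V₁ = 11029 J, P₂V₂ = 6710 J.
W = (11029 − 6710) / 0.4 = 10799 J.

W ≈ 10.8 kJ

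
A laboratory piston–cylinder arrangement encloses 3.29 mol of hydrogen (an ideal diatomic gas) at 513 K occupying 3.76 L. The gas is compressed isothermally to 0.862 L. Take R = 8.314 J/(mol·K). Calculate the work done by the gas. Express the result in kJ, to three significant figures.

Isothermal: W = nRT ln(V₂/V₁).
W = (3.29)(8.314)(513) × ln(0.862/3.76)
  = 14032 × -1.473
W_by_gas = -20668 J.

W ≈ -20.7 kJ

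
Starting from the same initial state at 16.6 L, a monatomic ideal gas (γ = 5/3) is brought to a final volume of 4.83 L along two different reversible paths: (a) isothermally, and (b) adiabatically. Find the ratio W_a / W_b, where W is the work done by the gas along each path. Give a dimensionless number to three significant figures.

Path (a) isothermal: W = P₁V₁ ln(V₂/V₁) → W_a/(P₁V₁) = -1.235.
Path (b) adiabatic: W = P₁V₁(1 − (V₁/V₂)^(γ−1))/(γ−1) → W_b/(P₁V₁) = -1.916.
W_a / W_b = -1.235 / -1.916 = 0.6443.

W_a / W_b ≈ 0.644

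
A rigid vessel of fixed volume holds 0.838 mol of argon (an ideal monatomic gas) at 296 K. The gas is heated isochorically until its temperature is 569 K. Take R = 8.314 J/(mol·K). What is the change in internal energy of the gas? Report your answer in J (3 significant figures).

Constant volume ⇒ W = 0, so Q = ΔU = nCᵥΔT with Cᵥ = 3R/2 = 12.47 J/(mol·K).
ΔU = (0.838)(12.47)(569 − 296) = 2853 J.

ΔU ≈ 2850 J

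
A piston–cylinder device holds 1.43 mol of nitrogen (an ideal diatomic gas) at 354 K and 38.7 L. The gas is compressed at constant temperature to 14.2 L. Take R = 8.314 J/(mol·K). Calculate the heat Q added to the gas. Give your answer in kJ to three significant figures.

Isothermal ⇒ ΔU = 0, so Q = W = nRT ln(V₂/V₁).
Q = (1.43)(8.314)(354) ln(14.2/38.7) = 4209 × -1.003 = -4220 J.

Q ≈ -4.22 kJ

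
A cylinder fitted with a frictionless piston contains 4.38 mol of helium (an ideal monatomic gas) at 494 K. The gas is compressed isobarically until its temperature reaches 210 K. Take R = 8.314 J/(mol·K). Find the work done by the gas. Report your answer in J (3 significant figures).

W ≈ -10300 J

Isobaric: W = P ΔV = nR ΔT.
W = (4.38)(8.314)(210 − 494) = -10342 J.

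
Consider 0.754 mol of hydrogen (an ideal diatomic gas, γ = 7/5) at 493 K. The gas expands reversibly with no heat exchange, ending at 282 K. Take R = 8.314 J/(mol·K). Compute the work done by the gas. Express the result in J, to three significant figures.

W ≈ 3310 J

Adiabatic ⇒ Q = 0, so W_by = −ΔU = nCᵥ(T₁ − T₂).
Cᵥ = 5R/2 = 20.79 J/(mol·K).
W = (0.754)(20.79)(493 − 282) = 3307 J.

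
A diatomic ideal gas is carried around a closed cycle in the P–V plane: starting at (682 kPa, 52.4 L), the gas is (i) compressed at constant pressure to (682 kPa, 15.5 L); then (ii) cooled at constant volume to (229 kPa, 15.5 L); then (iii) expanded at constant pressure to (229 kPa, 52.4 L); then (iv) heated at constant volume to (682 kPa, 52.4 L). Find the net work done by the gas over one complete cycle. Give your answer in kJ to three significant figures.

Constant-volume legs do no work.
W(i) = (682)(15.5 − 52.4) = -25166 J; W(iii) = (229)(52.4 − 15.5) = 8450 J.
W_net = -25166 + 8450 = -16716 J (the counter-clockwise enclosed area).

W_net ≈ -16.7 kJ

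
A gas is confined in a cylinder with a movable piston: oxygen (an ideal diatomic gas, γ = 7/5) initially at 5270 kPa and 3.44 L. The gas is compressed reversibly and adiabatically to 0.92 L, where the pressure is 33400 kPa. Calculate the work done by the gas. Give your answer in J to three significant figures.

W ≈ -31500 J

Adiabatic: W = (P₁V₁ − P₂V₂)/(γ − 1) with γ = 7/5.
P₁V₁ = 18129 J, P₂V₂ = 30728 J.
W = (18129 − 30728) / 0.4 = -31498 J.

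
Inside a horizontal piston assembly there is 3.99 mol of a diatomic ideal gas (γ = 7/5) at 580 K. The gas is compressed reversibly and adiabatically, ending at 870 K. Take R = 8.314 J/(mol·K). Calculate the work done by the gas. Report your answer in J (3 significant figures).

Adiabatic ⇒ Q = 0, so W_by = −ΔU = nCᵥ(T₁ − T₂).
Cᵥ = 5R/2 = 20.79 J/(mol·K).
W = (3.99)(20.79)(580 − 870) = -24050 J.

W ≈ -24100 J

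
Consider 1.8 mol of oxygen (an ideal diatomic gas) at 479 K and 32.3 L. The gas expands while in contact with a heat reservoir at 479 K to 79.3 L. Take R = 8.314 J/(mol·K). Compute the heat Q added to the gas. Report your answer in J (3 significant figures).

Q ≈ 6440 J

Isothermal ⇒ ΔU = 0, so Q = W = nRT ln(V₂/V₁).
Q = (1.8)(8.314)(479) ln(79.3/32.3) = 7168 × 0.8982 = 6438 J.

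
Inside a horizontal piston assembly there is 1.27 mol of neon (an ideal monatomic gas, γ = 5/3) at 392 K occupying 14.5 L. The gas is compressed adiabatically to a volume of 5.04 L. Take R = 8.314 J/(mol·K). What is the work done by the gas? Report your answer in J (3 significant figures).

Adiabatic: TV^(γ−1) = const with γ = 5/3.
T₂ = T₁ (V₁/V₂)^(γ−1) = 392 × (14.5/5.04)^0.667 = 392 × 2.023 = 792.9 K.
W_by = nCᵥ(T₁ − T₂) = (1.27)(12.47)(392 − 792.9) = -6350 J.

W ≈ -6350 J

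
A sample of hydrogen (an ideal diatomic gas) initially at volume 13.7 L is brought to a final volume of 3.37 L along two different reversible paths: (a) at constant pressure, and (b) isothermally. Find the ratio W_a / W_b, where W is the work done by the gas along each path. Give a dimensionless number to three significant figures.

Path (a) isobaric: W = P₁(V₂ − V₁) → W_a/(P₁V₁) = -0.754.
Path (b) isothermal: W = P₁V₁ ln(V₂/V₁) → W_b/(P₁V₁) = -1.402.
W_a / W_b = -0.754 / -1.402 = 0.5376.

W_a / W_b ≈ 0.538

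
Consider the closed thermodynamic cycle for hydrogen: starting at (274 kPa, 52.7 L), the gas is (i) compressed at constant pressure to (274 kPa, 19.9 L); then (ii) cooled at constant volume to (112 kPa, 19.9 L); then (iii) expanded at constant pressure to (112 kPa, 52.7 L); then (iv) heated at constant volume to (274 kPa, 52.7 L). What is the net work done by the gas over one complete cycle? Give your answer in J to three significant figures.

Constant-volume legs do no work.
W(i) = (274)(19.9 − 52.7) = -8987 J; W(iii) = (112)(52.7 − 19.9) = 3674 J.
W_net = -8987 + 3674 = -5314 J (the counter-clockwise enclosed area).

W_net ≈ -5310 J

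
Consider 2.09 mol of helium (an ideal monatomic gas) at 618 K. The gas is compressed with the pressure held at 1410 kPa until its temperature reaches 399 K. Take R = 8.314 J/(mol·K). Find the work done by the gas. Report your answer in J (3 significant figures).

Isobaric: W = P ΔV = nR ΔT.
W = (2.09)(8.314)(399 − 618) = -3805 J.

W ≈ -3810 J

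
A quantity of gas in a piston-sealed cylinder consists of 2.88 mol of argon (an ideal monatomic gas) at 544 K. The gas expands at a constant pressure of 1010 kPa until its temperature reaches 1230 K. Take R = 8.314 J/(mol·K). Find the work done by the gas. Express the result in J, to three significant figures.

Isobaric: W = P ΔV = nR ΔT.
W = (2.88)(8.314)(1230 − 544) = 16426 J.

W ≈ 16400 J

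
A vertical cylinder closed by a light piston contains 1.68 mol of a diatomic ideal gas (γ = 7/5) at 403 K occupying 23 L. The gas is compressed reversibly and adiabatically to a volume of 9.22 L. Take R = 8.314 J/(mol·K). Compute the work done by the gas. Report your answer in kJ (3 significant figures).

Adiabatic: TV^(γ−1) = const with γ = 7/5.
T₂ = T₁ (V₁/V₂)^(γ−1) = 403 × (23/9.22)^0.4 = 403 × 1.441 = 580.9 K.
W_by = nCᵥ(T₁ − T₂) = (1.68)(20.79)(403 − 580.9) = -6212 J.

W ≈ -6.21 kJ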